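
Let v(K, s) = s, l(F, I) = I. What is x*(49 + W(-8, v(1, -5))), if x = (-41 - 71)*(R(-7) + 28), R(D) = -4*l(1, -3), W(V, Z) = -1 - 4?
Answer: -197120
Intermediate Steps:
W(V, Z) = -5
R(D) = 12 (R(D) = -4*(-3) = 12)
x = -4480 (x = (-41 - 71)*(12 + 28) = -112*40 = -4480)
x*(49 + W(-8, v(1, -5))) = -4480*(49 - 5) = -4480*44 = -197120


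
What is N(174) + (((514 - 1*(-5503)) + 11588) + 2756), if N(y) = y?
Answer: 20535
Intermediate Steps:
N(174) + (((514 - 1*(-5503)) + 11588) + 2756) = 174 + (((514 - 1*(-5503)) + 11588) + 2756) = 174 + (((514 + 5503) + 11588) + 2756) = 174 + ((6017 + 11588) + 2756) = 174 + (17605 + 2756) = 174 + 20361 = 20535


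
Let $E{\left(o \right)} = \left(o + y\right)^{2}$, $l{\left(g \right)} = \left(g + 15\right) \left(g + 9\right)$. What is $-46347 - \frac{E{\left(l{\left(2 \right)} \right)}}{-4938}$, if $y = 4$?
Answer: $- \frac{228825005}{4938} \approx -46340.0$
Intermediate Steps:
$l{\left(g \right)} = \left(9 + g\right) \left(15 + g\right)$ ($l{\left(g \right)} = \left(15 + g\right) \left(9 + g\right) = \left(9 + g\right) \left(15 + g\right)$)
$E{\left(o \right)} = \left(4 + o\right)^{2}$ ($E{\left(o \right)} = \left(o + 4\right)^{2} = \left(4 + o\right)^{2}$)
$-46347 - \frac{E{\left(l{\left(2 \right)} \right)}}{-4938} = -46347 - \frac{\left(4 + \left(135 + 2^{2} + 24 \cdot 2\right)\right)^{2}}{-4938} = -46347 - \left(4 + \left(135 + 4 + 48\right)\right)^{2} \left(- \frac{1}{4938}\right) = -46347 - \left(4 + 187\right)^{2} \left(- \frac{1}{4938}\right) = -46347 - 191^{2} \left(- \frac{1}{4938}\right) = -46347 - 36481 \left(- \frac{1}{4938}\right) = -46347 - - \frac{36481}{4938} = -46347 + \frac{36481}{4938} = - \frac{228825005}{4938}$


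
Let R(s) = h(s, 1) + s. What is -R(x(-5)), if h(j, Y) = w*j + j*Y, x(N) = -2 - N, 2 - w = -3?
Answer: -21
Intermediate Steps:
w = 5 (w = 2 - 1*(-3) = 2 + 3 = 5)
h(j, Y) = 5*j + Y*j (h(j, Y) = 5*j + j*Y = 5*j + Y*j)
R(s) = 7*s (R(s) = s*(5 + 1) + s = s*6 + s = 6*s + s = 7*s)
-R(x(-5)) = -7*(-2 - 1*(-5)) = -7*(-2 + 5) = -7*3 = -1*21 = -21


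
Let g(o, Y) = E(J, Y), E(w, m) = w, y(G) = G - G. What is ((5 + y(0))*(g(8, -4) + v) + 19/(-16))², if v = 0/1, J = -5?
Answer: 175561/256 ≈ 685.79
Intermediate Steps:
y(G) = 0
v = 0 (v = 0*1 = 0)
g(o, Y) = -5
((5 + y(0))*(g(8, -4) + v) + 19/(-16))² = ((5 + 0)*(-5 + 0) + 19/(-16))² = (5*(-5) + 19*(-1/16))² = (-25 - 19/16)² = (-419/16)² = 175561/256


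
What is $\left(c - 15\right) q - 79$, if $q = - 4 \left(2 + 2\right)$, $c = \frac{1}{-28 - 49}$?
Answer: $\frac{12413}{77} \approx 161.21$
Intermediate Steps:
$c = - \frac{1}{77}$ ($c = \frac{1}{-77} = - \frac{1}{77} \approx -0.012987$)
$q = -16$ ($q = \left(-4\right) 4 = -16$)
$\left(c - 15\right) q - 79 = \left(- \frac{1}{77} - 15\right) \left(-16\right) - 79 = \left(- \frac{1156}{77}\right) \left(-16\right) - 79 = \frac{18496}{77} - 79 = \frac{12413}{77}$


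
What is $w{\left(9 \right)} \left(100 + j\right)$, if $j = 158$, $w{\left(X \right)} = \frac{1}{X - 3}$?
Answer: $43$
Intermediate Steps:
$w{\left(X \right)} = \frac{1}{-3 + X}$
$w{\left(9 \right)} \left(100 + j\right) = \frac{100 + 158}{-3 + 9} = \frac{1}{6} \cdot 258 = 43$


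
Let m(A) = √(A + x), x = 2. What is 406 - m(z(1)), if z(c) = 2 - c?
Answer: 406 - √3 ≈ 404.27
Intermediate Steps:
m(A) = √(2 + A) (m(A) = √(A + 2) = √(2 + A))
406 - m(z(1)) = 406 - √(2 + (2 - 1*1)) = 406 - √(2 + (2 - 1)) = 406 - √(2 + 1) = 406 - √3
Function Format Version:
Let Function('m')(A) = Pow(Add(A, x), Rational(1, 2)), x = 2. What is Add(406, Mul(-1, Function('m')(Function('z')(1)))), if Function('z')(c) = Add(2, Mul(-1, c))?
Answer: Add(406, Mul(-1, Pow(3, Rational(1, 2)))) ≈ 404.27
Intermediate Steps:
Function('m')(A) = Pow(Add(2, A), Rational(1, 2)) (Function('m')(A) = Pow(Add(A, 2), Rational(1, 2)) = Pow(Add(2, A), Rational(1, 2)))
Add(406, Mul(-1, Function('m')(Function('z')(1)))) = Add(406, Mul(-1, Pow(Add(2, Add(2, Mul(-1, 1))), Rational(1, 2)))) = Add(406, Mul(-1, Pow(Add(2, Add(2, -1)), Rational(1, 2)))) = Add(406, Mul(-1, Pow(Add(2, 1), Rational(1, 2)))) = Add(406, Mul(-1, Pow(3, Rational(1, 2))))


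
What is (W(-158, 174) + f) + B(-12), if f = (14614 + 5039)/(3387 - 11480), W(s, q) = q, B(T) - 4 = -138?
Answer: 304067/8093 ≈ 37.572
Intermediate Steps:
B(T) = -134 (B(T) = 4 - 138 = -134)
f = -19653/8093 (f = 19653/(-8093) = 19653*(-1/8093) = -19653/8093 ≈ -2.4284)
(W(-158, 174) + f) + B(-12) = (174 - 19653/8093) - 134 = 1388529/8093 - 134 = 304067/8093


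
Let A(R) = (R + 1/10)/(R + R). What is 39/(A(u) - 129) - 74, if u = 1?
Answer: -190886/2569 ≈ -74.304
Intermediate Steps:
A(R) = (⅒ + R)/(2*R) (A(R) = (R + ⅒)/((2*R)) = (⅒ + R)*(1/(2*R)) = (⅒ + R)/(2*R))
39/(A(u) - 129) - 74 = 39/((1/20)*(1 + 10*1)/1 - 129) - 74 = 39/((1/20)*1*(1 + 10) - 129) - 74 = 39/((1/20)*1*11 - 129) - 74 = 39/(11/20 - 129) - 74 = 39/(-2569/20) - 74 = -20/2569*39 - 74 = -780/2569 - 74 = -190886/2569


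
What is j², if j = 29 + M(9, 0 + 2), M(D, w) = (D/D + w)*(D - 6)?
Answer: 1444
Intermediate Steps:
M(D, w) = (1 + w)*(-6 + D)
j = 38 (j = 29 + (-6 + 9 - 6*(0 + 2) + 9*(0 + 2)) = 29 + (-6 + 9 - 6*2 + 9*2) = 29 + (-6 + 9 - 12 + 18) = 29 + 9 = 38)
j² = 38² = 1444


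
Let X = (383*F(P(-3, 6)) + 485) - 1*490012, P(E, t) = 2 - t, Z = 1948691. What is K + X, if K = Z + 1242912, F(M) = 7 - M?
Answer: 2706289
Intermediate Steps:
K = 3191603 (K = 1948691 + 1242912 = 3191603)
X = -485314 (X = (383*(7 - (2 - 1*6)) + 485) - 1*490012 = (383*(7 - (2 - 6)) + 485) - 490012 = (383*(7 - 1*(-4)) + 485) - 490012 = (383*(7 + 4) + 485) - 490012 = (383*11 + 485) - 490012 = (4213 + 485) - 490012 = 4698 - 490012 = -485314)
K + X = 3191603 - 485314 = 2706289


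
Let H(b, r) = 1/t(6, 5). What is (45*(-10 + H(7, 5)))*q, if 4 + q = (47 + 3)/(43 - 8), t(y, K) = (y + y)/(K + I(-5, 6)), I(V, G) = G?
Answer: 14715/14 ≈ 1051.1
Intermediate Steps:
t(y, K) = 2*y/(6 + K) (t(y, K) = (y + y)/(K + 6) = (2*y)/(6 + K) = 2*y/(6 + K))
H(b, r) = 11/12 (H(b, r) = 1/(2*6/(6 + 5)) = 1/(2*6/11) = 1/(2*6*(1/11)) = 1/(12/11) = 11/12)
q = -18/7 (q = -4 + (47 + 3)/(43 - 8) = -4 + 50/35 = -4 + 50*(1/35) = -4 + 10/7 = -18/7 ≈ -2.5714)
(45*(-10 + H(7, 5)))*q = (45*(-10 + 11/12))*(-18/7) = (45*(-109/12))*(-18/7) = -1635/4*(-18/7) = 14715/14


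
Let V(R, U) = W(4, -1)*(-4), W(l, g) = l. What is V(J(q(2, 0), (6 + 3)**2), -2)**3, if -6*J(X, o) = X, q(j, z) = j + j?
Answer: -4096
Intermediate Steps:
q(j, z) = 2*j
J(X, o) = -X/6
V(R, U) = -16 (V(R, U) = 4*(-4) = -16)
V(J(q(2, 0), (6 + 3)**2), -2)**3 = (-16)**3 = -4096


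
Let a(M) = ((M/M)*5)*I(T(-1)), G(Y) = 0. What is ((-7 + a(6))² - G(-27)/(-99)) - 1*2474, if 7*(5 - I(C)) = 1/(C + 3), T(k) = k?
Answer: -423895/196 ≈ -2162.7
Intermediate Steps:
I(C) = 5 - 1/(7*(3 + C)) (I(C) = 5 - 1/(7*(C + 3)) = 5 - 1/(7*(3 + C)))
a(M) = 345/14 (a(M) = ((M/M)*5)*((104 + 35*(-1))/(7*(3 - 1))) = (1*5)*((⅐)*(104 - 35)/2) = 5*((⅐)*(½)*69) = 5*(69/14) = 345/14)
((-7 + a(6))² - G(-27)/(-99)) - 1*2474 = ((-7 + 345/14)² - 0/(-99)) - 1*2474 = ((247/14)² - 0*(-1)/99) - 2474 = (61009/196 - 1*0) - 2474 = (61009/196 + 0) - 2474 = 61009/196 - 2474 = -423895/196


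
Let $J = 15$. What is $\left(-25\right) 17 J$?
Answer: $-6375$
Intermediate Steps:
$\left(-25\right) 17 J = \left(-25\right) 17 \cdot 15 = \left(-425\right) 15 = -6375$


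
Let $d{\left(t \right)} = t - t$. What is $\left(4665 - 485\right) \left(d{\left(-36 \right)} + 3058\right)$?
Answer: $12782440$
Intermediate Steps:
$d{\left(t \right)} = 0$
$\left(4665 - 485\right) \left(d{\left(-36 \right)} + 3058\right) = \left(4665 - 485\right) \left(0 + 3058\right) = 4180 \cdot 3058 = 12782440$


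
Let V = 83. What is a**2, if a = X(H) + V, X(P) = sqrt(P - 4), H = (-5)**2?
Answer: (83 + sqrt(21))**2 ≈ 7670.7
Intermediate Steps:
H = 25
X(P) = sqrt(-4 + P)
a = 83 + sqrt(21) (a = sqrt(-4 + 25) + 83 = sqrt(21) + 83 = 83 + sqrt(21) ≈ 87.583)
a**2 = (83 + sqrt(21))**2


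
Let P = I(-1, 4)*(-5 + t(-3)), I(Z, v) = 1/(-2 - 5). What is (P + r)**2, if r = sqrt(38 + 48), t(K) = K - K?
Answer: 4239/49 + 10*sqrt(86)/7 ≈ 99.758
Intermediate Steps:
t(K) = 0
I(Z, v) = -1/7 (I(Z, v) = 1/(-7) = -1/7)
r = sqrt(86) ≈ 9.2736
P = 5/7 (P = -(-5 + 0)/7 = -1/7*(-5) = 5/7 ≈ 0.71429)
(P + r)**2 = (5/7 + sqrt(86))**2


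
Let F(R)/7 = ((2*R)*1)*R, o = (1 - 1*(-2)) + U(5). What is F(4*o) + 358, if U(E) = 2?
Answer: 5958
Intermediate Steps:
o = 5 (o = (1 - 1*(-2)) + 2 = (1 + 2) + 2 = 3 + 2 = 5)
F(R) = 14*R² (F(R) = 7*(((2*R)*1)*R) = 7*((2*R)*R) = 7*(2*R²) = 14*R²)
F(4*o) + 358 = 14*(4*5)² + 358 = 14*20² + 358 = 14*400 + 358 = 5600 + 358 = 5958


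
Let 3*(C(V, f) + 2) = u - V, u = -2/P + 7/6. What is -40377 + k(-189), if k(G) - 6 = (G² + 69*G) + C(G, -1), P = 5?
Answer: -1586677/90 ≈ -17630.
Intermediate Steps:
u = 23/30 (u = -2/5 + 7/6 = -2*⅕ + 7*(⅙) = -⅖ + 7/6 = 23/30 ≈ 0.76667)
C(V, f) = -157/90 - V/3 (C(V, f) = -2 + (23/30 - V)/3 = -2 + (23/90 - V/3) = -157/90 - V/3)
k(G) = 383/90 + G² + 206*G/3 (k(G) = 6 + ((G² + 69*G) + (-157/90 - G/3)) = 6 + (-157/90 + G² + 206*G/3) = 383/90 + G² + 206*G/3)
-40377 + k(-189) = -40377 + (383/90 + (-189)² + (206/3)*(-189)) = -40377 + (383/90 + 35721 - 12978) = -40377 + 2047253/90 = -1586677/90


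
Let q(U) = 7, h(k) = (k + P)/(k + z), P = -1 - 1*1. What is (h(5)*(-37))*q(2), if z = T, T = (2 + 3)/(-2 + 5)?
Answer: -2331/20 ≈ -116.55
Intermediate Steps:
T = 5/3 ≈ 1.6667
z = 5/3 ≈ 1.6667
P = -2 (P = -1 - 1 = -2)
h(k) = (-2 + k)/(5/3 + k) (h(k) = (k - 2)/(k + 5/3) = (-2 + k)/(5/3 + k))
(h(5)*(-37))*q(2) = ((3*(-2 + 5)/(5 + 3*5))*(-37))*7 = ((3*3/(5 + 15))*(-37))*7 = ((3*3/20)*(-37))*7 = ((3*(1/20)*3)*(-37))*7 = ((9/20)*(-37))*7 = -333/20*7 = -2331/20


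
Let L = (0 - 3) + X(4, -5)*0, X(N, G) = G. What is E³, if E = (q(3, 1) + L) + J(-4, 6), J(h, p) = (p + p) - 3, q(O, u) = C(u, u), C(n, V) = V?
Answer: 343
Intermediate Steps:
q(O, u) = u
L = -3 (L = (0 - 3) - 5*0 = -3 + 0 = -3)
J(h, p) = -3 + 2*p (J(h, p) = 2*p - 3 = -3 + 2*p)
E = 7 (E = (1 - 3) + (-3 + 2*6) = -2 + (-3 + 12) = -2 + 9 = 7)
E³ = 7³ = 343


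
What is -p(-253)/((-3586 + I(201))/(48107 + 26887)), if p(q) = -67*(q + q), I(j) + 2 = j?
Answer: 847482196/1129 ≈ 7.5065e+5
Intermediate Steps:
I(j) = -2 + j
p(q) = -134*q
-p(-253)/((-3586 + I(201))/(48107 + 26887)) = -(-134*(-253))/((-3586 + (-2 + 201))/(48107 + 26887)) = -33902/((-3586 + 199)/74994) = -33902/((-3387*1/74994)) = -33902/(-1129/24998) = -33902*(-24998)/1129 = -1*(-847482196/1129) = 847482196/1129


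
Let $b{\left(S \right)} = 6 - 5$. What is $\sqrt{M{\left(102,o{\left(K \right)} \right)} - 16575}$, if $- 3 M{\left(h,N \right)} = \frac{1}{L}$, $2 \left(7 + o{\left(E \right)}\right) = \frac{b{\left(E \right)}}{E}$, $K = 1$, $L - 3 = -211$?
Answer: $\frac{i \sqrt{403369161}}{156} \approx 128.74 i$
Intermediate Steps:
$L = -208$ ($L = 3 - 211 = -208$)
$b{\left(S \right)} = 1$ ($b{\left(S \right)} = 6 - 5 = 1$)
$o{\left(E \right)} = -7 + \frac{1}{2 E}$ ($o{\left(E \right)} = -7 + \frac{1 \frac{1}{E}}{2} = -7 + \frac{1}{2 E}$)
$M{\left(h,N \right)} = \frac{1}{624}$ ($M{\left(h,N \right)} = - \frac{1}{3 \left(-208\right)} = \left(- \frac{1}{3}\right) \left(- \frac{1}{208}\right) = \frac{1}{624}$)
$\sqrt{M{\left(102,o{\left(K \right)} \right)} - 16575} = \sqrt{\frac{1}{624} - 16575} = \sqrt{- \frac{10342799}{624}} = \frac{i \sqrt{403369161}}{156}$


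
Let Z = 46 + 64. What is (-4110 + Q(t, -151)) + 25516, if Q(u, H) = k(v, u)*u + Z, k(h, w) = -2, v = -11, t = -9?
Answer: 21534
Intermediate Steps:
Z = 110
Q(u, H) = 110 - 2*u (Q(u, H) = -2*u + 110 = 110 - 2*u)
(-4110 + Q(t, -151)) + 25516 = (-4110 + (110 - 2*(-9))) + 25516 = (-4110 + (110 + 18)) + 25516 = (-4110 + 128) + 25516 = -3982 + 25516 = 21534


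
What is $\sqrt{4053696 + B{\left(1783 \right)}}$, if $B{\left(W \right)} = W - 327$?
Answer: $4 \sqrt{253447} \approx 2013.7$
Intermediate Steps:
$B{\left(W \right)} = -327 + W$ ($B{\left(W \right)} = W - 327 = -327 + W$)
$\sqrt{4053696 + B{\left(1783 \right)}} = \sqrt{4053696 + \left(-327 + 1783\right)} = \sqrt{4053696 + 1456} = \sqrt{4055152} = 4 \sqrt{253447}$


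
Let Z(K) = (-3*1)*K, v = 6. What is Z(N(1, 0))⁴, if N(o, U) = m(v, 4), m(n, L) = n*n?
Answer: 136048896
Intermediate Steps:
m(n, L) = n²
N(o, U) = 36 (N(o, U) = 6² = 36)
Z(K) = -3*K
Z(N(1, 0))⁴ = (-3*36)⁴ = (-108)⁴ = 136048896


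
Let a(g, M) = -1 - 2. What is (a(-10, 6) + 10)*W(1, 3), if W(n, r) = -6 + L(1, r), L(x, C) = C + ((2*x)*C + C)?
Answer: 42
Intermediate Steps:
a(g, M) = -3
L(x, C) = 2*C + 2*C*x (L(x, C) = C + (2*C*x + C) = C + (C + 2*C*x) = 2*C + 2*C*x)
W(n, r) = -6 + 4*r (W(n, r) = -6 + 2*r*(1 + 1) = -6 + 2*r*2 = -6 + 4*r)
(a(-10, 6) + 10)*W(1, 3) = (-3 + 10)*(-6 + 4*3) = 7*(-6 + 12) = 7*6 = 42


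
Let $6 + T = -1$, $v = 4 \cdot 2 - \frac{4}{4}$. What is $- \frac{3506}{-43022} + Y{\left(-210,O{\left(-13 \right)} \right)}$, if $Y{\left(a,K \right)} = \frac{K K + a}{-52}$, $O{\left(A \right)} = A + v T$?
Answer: $- \frac{39039909}{559286} \approx -69.803$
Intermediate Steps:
$v = 7$ ($v = 8 - 1 = 7$)
$T = -7$ ($T = -6 - 1 = -7$)
$O{\left(A \right)} = -49 + A$ ($O{\left(A \right)} = A + 7 \left(-7\right) = A - 49 = -49 + A$)
$Y{\left(a,K \right)} = - \frac{a}{52} - \frac{K^{2}}{52}$ ($Y{\left(a,K \right)} = \left(K^{2} + a\right) \left(- \frac{1}{52}\right) = \left(a + K^{2}\right) \left(- \frac{1}{52}\right) = - \frac{a}{52} - \frac{K^{2}}{52}$)
$- \frac{3506}{-43022} + Y{\left(-210,O{\left(-13 \right)} \right)} = - \frac{3506}{-43022} - \left(- \frac{105}{26} + \frac{\left(-49 - 13\right)^{2}}{52}\right) = \left(-3506\right) \left(- \frac{1}{43022}\right) + \left(\frac{105}{26} - \frac{\left(-62\right)^{2}}{52}\right) = \frac{1753}{21511} + \left(\frac{105}{26} - \frac{961}{13}\right) = \frac{1753}{21511} - \frac{1817}{26} = - \frac{39039909}{559286}$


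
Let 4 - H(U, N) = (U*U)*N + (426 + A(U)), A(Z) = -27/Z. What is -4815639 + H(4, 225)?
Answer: -19278617/4 ≈ -4.8197e+6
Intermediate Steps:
H(U, N) = -422 + 27/U - N*U**2 (H(U, N) = 4 - ((U*U)*N + (426 - 27/U)) = 4 - (U**2*N + (426 - 27/U)) = 4 - (N*U**2 + (426 - 27/U)) = 4 - (426 - 27/U + N*U**2) = 4 + (-426 + 27/U - N*U**2) = -422 + 27/U - N*U**2)
-4815639 + H(4, 225) = -4815639 + (-422 + 27/4 - 1*225*4**2) = -4815639 + (-422 + 27*(1/4) - 1*225*16) = -4815639 + (-422 + 27/4 - 3600) = -4815639 - 16061/4 = -19278617/4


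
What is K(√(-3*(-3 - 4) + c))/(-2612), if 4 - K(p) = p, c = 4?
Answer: 1/2612 ≈ 0.00038285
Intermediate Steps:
K(p) = 4 - p
K(√(-3*(-3 - 4) + c))/(-2612) = (4 - √(-3*(-3 - 4) + 4))/(-2612) = (4 - √(-3*(-7) + 4))*(-1/2612) = (4 - √(21 + 4))*(-1/2612) = (4 - √25)*(-1/2612) = (4 - 1*5)*(-1/2612) = (4 - 5)*(-1/2612) = -1*(-1/2612) = 1/2612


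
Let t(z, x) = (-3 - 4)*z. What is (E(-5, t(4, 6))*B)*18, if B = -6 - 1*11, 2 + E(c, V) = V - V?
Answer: 612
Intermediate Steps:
t(z, x) = -7*z
E(c, V) = -2 (E(c, V) = -2 + (V - V) = -2 + 0 = -2)
B = -17 (B = -6 - 11 = -17)
(E(-5, t(4, 6))*B)*18 = -2*(-17)*18 = 34*18 = 612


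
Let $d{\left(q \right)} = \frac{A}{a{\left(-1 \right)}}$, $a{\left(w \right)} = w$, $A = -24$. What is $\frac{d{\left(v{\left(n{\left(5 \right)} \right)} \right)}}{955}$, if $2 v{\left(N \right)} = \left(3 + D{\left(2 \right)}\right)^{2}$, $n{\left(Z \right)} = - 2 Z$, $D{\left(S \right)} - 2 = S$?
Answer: $\frac{24}{955} \approx 0.025131$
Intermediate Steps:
$D{\left(S \right)} = 2 + S$
$v{\left(N \right)} = \frac{49}{2}$ ($v{\left(N \right)} = \frac{\left(3 + \left(2 + 2\right)\right)^{2}}{2} = \frac{\left(3 + 4\right)^{2}}{2} = \frac{7^{2}}{2} = \frac{1}{2} \cdot 49 = \frac{49}{2}$)
$d{\left(q \right)} = 24$ ($d{\left(q \right)} = - \frac{24}{-1} = \left(-24\right) \left(-1\right) = 24$)
$\frac{d{\left(v{\left(n{\left(5 \right)} \right)} \right)}}{955} = \frac{24}{955}$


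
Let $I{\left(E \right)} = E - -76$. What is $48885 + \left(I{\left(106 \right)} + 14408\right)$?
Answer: $63475$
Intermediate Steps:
$I{\left(E \right)} = 76 + E$ ($I{\left(E \right)} = E + 76 = 76 + E$)
$48885 + \left(I{\left(106 \right)} + 14408\right) = 48885 + \left(\left(76 + 106\right) + 14408\right) = 48885 + \left(182 + 14408\right) = 48885 + 14590 = 63475$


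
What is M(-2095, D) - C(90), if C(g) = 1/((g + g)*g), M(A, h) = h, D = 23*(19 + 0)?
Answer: 7079399/16200 ≈ 437.00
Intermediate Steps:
D = 437 (D = 23*19 = 437)
C(g) = 1/(2*g²) (C(g) = 1/(((2*g))*g) = (1/(2*g))/g = 1/(2*g²))
M(-2095, D) - C(90) = 437 - 1/(2*90²) = 437 - 1/(2*8100) = 437 - 1*1/16200 = 437 - 1/16200 = 7079399/16200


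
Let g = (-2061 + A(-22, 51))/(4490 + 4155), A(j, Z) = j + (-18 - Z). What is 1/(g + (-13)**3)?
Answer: -8645/18995217 ≈ -0.00045511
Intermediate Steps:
A(j, Z) = -18 + j - Z
g = -2152/8645 (g = (-2061 + (-18 - 22 - 1*51))/(4490 + 4155) = (-2061 + (-18 - 22 - 51))/8645 = (-2061 - 91)*(1/8645) = -2152*1/8645 = -2152/8645 ≈ -0.24893)
1/(g + (-13)**3) = 1/(-2152/8645 + (-13)**3) = 1/(-2152/8645 - 2197) = 1/(-18995217/8645) = -8645/18995217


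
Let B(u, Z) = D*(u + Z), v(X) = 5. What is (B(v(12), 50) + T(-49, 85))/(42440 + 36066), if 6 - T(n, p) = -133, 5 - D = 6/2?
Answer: 249/78506 ≈ 0.0031717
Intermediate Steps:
D = 2 (D = 5 - 6/2 = 5 - 1*3 = 5 - 3 = 2)
B(u, Z) = 2*Z + 2*u (B(u, Z) = 2*(u + Z) = 2*(Z + u) = 2*Z + 2*u)
T(n, p) = 139 (T(n, p) = 6 - 1*(-133) = 6 + 133 = 139)
(B(v(12), 50) + T(-49, 85))/(42440 + 36066) = ((2*50 + 2*5) + 139)/(42440 + 36066) = ((100 + 10) + 139)/78506 = (110 + 139)*(1/78506) = 249*(1/78506) = 249/78506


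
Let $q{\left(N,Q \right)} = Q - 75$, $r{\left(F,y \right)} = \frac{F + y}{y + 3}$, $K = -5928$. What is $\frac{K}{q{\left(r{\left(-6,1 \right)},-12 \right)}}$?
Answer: $\frac{1976}{29} \approx 68.138$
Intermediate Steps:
$r{\left(F,y \right)} = \frac{F + y}{3 + y}$
$q{\left(N,Q \right)} = -75 + Q$
$\frac{K}{q{\left(r{\left(-6,1 \right)},-12 \right)}} = - \frac{5928}{-75 - 12} = - \frac{5928}{-87} = \left(-5928\right) \left(- \frac{1}{87}\right) = \frac{1976}{29}$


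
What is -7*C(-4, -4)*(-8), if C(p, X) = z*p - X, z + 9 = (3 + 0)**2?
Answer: 224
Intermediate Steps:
z = 0 (z = -9 + (3 + 0)**2 = -9 + 3**2 = -9 + 9 = 0)
C(p, X) = -X (C(p, X) = 0*p - X = 0 - X = -X)
-7*C(-4, -4)*(-8) = -(-7)*(-4)*(-8) = -7*4*(-8) = -28*(-8) = 224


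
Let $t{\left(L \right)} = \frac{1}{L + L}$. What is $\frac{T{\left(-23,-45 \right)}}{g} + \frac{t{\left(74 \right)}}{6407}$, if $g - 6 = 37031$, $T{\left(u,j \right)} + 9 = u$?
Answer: $- \frac{819095}{949184236} \approx -0.00086295$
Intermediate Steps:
$T{\left(u,j \right)} = -9 + u$
$g = 37037$ ($g = 6 + 37031 = 37037$)
$t{\left(L \right)} = \frac{1}{2 L}$
$\frac{T{\left(-23,-45 \right)}}{g} + \frac{t{\left(74 \right)}}{6407} = \frac{-9 - 23}{37037} + \frac{\frac{1}{2} \cdot \frac{1}{74}}{6407} = \left(-32\right) \frac{1}{37037} + \frac{1}{2} \cdot \frac{1}{74} \cdot \frac{1}{6407} = - \frac{32}{37037} + \frac{1}{148} \cdot \frac{1}{6407} = - \frac{32}{37037} + \frac{1}{948236} = - \frac{819095}{949184236}$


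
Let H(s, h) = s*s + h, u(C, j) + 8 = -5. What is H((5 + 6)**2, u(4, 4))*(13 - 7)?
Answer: 87768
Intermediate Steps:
u(C, j) = -13 (u(C, j) = -8 - 5 = -13)
H(s, h) = h + s**2 (H(s, h) = s**2 + h = h + s**2)
H((5 + 6)**2, u(4, 4))*(13 - 7) = (-13 + ((5 + 6)**2)**2)*(13 - 7) = (-13 + (11**2)**2)*6 = (-13 + 121**2)*6 = (-13 + 14641)*6 = 14628*6 = 87768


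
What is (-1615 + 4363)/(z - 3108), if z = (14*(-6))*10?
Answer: -229/329 ≈ -0.69605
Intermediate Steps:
z = -840 (z = -84*10 = -840)
(-1615 + 4363)/(z - 3108) = (-1615 + 4363)/(-840 - 3108) = 2748/(-3948) = 2748*(-1/3948) = -229/329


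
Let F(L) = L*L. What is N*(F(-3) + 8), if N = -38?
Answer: -646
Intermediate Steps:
F(L) = L²
N*(F(-3) + 8) = -38*((-3)² + 8) = -38*(9 + 8) = -38*17 = -646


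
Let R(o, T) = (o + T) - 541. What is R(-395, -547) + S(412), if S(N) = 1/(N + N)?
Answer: -1221991/824 ≈ -1483.0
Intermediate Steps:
R(o, T) = -541 + T + o (R(o, T) = (T + o) - 541 = -541 + T + o)
S(N) = 1/(2*N)
R(-395, -547) + S(412) = (-541 - 547 - 395) + (½)/412 = -1483 + (½)*(1/412) = -1483 + 1/824 = -1221991/824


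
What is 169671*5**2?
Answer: 4241775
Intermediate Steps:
169671*5**2 = 169671*25 = 4241775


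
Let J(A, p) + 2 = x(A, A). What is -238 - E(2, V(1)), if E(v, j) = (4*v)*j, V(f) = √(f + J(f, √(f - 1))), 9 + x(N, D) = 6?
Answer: -238 - 16*I ≈ -238.0 - 16.0*I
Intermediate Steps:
x(N, D) = -3 (x(N, D) = -9 + 6 = -3)
J(A, p) = -5 (J(A, p) = -2 - 3 = -5)
V(f) = √(-5 + f) (V(f) = √(f - 5) = √(-5 + f))
E(v, j) = 4*j*v
-238 - E(2, V(1)) = -238 - 4*√(-5 + 1)*2 = -238 - 4*√(-4)*2 = -238 - 4*2*I*2 = -238 - 16*I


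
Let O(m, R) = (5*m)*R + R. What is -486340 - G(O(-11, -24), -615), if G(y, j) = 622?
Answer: -486962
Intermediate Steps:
O(m, R) = R + 5*R*m (O(m, R) = 5*R*m + R = R + 5*R*m)
-486340 - G(O(-11, -24), -615) = -486340 - 1*622 = -486340 - 622 = -486962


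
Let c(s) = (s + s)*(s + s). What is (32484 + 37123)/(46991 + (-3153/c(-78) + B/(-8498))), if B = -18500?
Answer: 2399206280016/1619751095309 ≈ 1.4812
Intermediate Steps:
c(s) = 4*s² (c(s) = (2*s)*(2*s) = 4*s²)
(32484 + 37123)/(46991 + (-3153/c(-78) + B/(-8498))) = (32484 + 37123)/(46991 + (-3153/(4*(-78)²) - 18500/(-8498))) = 69607/(46991 + (-3153/(4*6084) - 18500*(-1/8498))) = 69607/(46991 + (-3153/24336 + 9250/4249)) = 69607/(46991 + (-3153*1/24336 + 9250/4249)) = 69607/(46991 + (-1051/8112 + 9250/4249)) = 69607/(46991 + 70570301/34467888) = 69607/(1619751095309/34467888) = 69607*(34467888/1619751095309) = 2399206280016/1619751095309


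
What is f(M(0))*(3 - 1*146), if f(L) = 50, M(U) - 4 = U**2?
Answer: -7150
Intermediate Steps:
M(U) = 4 + U**2
f(M(0))*(3 - 1*146) = 50*(3 - 1*146) = 50*(3 - 146) = 50*(-143) = -7150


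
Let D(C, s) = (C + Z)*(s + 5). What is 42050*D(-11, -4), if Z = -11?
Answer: -925100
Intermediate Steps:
D(C, s) = (-11 + C)*(5 + s) (D(C, s) = (C - 11)*(s + 5) = (-11 + C)*(5 + s))
42050*D(-11, -4) = 42050*(-55 - 11*(-4) + 5*(-11) - 11*(-4)) = 42050*(-55 + 44 - 55 + 44) = 42050*(-22) = -925100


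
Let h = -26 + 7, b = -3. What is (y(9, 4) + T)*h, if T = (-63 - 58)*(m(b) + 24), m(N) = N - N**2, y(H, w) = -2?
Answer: 27626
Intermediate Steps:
h = -19
T = -1452 (T = (-63 - 58)*(-3*(1 - 1*(-3)) + 24) = -121*(-3*(1 + 3) + 24) = -121*(-3*4 + 24) = -121*(-12 + 24) = -121*12 = -1452)
(y(9, 4) + T)*h = (-2 - 1452)*(-19) = -1454*(-19) = 27626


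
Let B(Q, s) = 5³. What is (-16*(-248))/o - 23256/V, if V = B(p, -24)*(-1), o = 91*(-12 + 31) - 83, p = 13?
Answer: 19387688/102875 ≈ 188.46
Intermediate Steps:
o = 1646 (o = 91*19 - 83 = 1729 - 83 = 1646)
B(Q, s) = 125
V = -125 (V = 125*(-1) = -125)
(-16*(-248))/o - 23256/V = -16*(-248)/1646 - 23256/(-125) = 3968*(1/1646) - 23256*(-1/125) = 1984/823 + 23256/125 = 19387688/102875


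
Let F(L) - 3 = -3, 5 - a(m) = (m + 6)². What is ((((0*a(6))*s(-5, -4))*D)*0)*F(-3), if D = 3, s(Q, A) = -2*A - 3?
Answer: 0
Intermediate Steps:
a(m) = 5 - (6 + m)² (a(m) = 5 - (m + 6)² = 5 - (6 + m)²)
s(Q, A) = -3 - 2*A
F(L) = 0 (F(L) = 3 - 3 = 0)
((((0*a(6))*s(-5, -4))*D)*0)*F(-3) = ((((0*(5 - (6 + 6)²))*(-3 - 2*(-4)))*3)*0)*0 = ((((0*(5 - 1*12²))*(-3 + 8))*3)*0)*0 = ((((0*(5 - 1*144))*5)*3)*0)*0 = ((((0*(5 - 144))*5)*3)*0)*0 = ((((0*(-139))*5)*3)*0)*0 = (((0*5)*3)*0)*0 = ((0*3)*0)*0 = (0*0)*0 = 0*0 = 0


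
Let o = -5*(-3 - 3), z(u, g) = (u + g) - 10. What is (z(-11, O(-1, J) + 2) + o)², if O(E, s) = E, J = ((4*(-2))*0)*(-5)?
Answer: 100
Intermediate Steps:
J = 0 (J = -8*0*(-5) = 0*(-5) = 0)
z(u, g) = -10 + g + u (z(u, g) = (g + u) - 10 = -10 + g + u)
o = 30 (o = -5*(-6) = 30)
(z(-11, O(-1, J) + 2) + o)² = ((-10 + (-1 + 2) - 11) + 30)² = ((-10 + 1 - 11) + 30)² = (-20 + 30)² = 10² = 100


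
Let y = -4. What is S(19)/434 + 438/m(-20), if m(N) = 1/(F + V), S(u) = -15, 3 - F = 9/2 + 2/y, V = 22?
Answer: 3991917/434 ≈ 9198.0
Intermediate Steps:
F = -1 (F = 3 - (9/2 + 2/(-4)) = 3 - (9*(½) + 2*(-¼)) = 3 - (9/2 - ½) = 3 - 1*4 = 3 - 4 = -1)
m(N) = 1/21 (m(N) = 1/(-1 + 22) = 1/21)
S(19)/434 + 438/m(-20) = -15/434 + 438/(1/21) = -15*1/434 + 438*21 = -15/434 + 9198 = 3991917/434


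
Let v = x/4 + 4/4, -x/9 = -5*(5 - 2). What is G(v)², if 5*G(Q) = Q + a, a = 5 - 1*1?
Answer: 961/16 ≈ 60.063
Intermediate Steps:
x = 135 (x = -(-45)*(5 - 2) = -(-45)*3 = -9*(-15) = 135)
a = 4 (a = 5 - 1 = 4)
v = 139/4 (v = 135/4 + 4/4 = 135*(¼) + 4*(¼) = 135/4 + 1 = 139/4 ≈ 34.750)
G(Q) = ⅘ + Q/5 (G(Q) = (Q + 4)/5 = (4 + Q)/5 = ⅘ + Q/5)
G(v)² = (⅘ + (⅕)*(139/4))² = (⅘ + 139/20)² = (31/4)² = 961/16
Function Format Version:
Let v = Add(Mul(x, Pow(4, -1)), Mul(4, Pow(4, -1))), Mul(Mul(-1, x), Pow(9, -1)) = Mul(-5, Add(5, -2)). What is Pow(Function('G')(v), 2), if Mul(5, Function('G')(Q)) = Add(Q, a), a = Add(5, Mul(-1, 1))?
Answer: Rational(961, 16) ≈ 60.063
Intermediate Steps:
x = 135 (x = Mul(-9, Mul(-5, Add(5, -2))) = Mul(-9, Mul(-5, 3)) = Mul(-9, -15) = 135)
a = 4 (a = Add(5, -1) = 4)
v = Rational(139, 4) (v = Add(Mul(135, Pow(4, -1)), Mul(4, Pow(4, -1))) = Add(Mul(135, Rational(1, 4)), Mul(4, Rational(1, 4))) = Add(Rational(135, 4), 1) = Rational(139, 4) ≈ 34.750)
Function('G')(Q) = Add(Rational(4, 5), Mul(Rational(1, 5), Q)) (Function('G')(Q) = Mul(Rational(1, 5), Add(Q, 4)) = Mul(Rational(1, 5), Add(4, Q)) = Add(Rational(4, 5), Mul(Rational(1, 5), Q)))
Pow(Function('G')(v), 2) = Pow(Add(Rational(4, 5), Mul(Rational(1, 5), Rational(139, 4))), 2) = Pow(Add(Rational(4, 5), Rational(139, 20)), 2) = Pow(Rational(31, 4), 2) = Rational(961, 16)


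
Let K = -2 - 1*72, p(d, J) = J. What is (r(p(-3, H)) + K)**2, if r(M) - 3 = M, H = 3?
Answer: 4624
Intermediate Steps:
r(M) = 3 + M
K = -74 (K = -2 - 72 = -74)
(r(p(-3, H)) + K)**2 = ((3 + 3) - 74)**2 = (6 - 74)**2 = (-68)**2 = 4624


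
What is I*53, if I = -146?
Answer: -7738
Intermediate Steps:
I*53 = -146*53 = -7738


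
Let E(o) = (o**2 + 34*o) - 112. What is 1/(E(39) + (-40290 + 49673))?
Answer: 1/12118 ≈ 8.2522e-5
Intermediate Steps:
E(o) = -112 + o**2 + 34*o
1/(E(39) + (-40290 + 49673)) = 1/((-112 + 39**2 + 34*39) + (-40290 + 49673)) = 1/((-112 + 1521 + 1326) + 9383) = 1/(2735 + 9383) = 1/12118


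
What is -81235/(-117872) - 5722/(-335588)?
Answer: 6983988691/9889107184 ≈ 0.70623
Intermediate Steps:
-81235/(-117872) - 5722/(-335588) = -81235*(-1/117872) - 5722*(-1/335588) = 81235/117872 + 2861/167794 = 6983988691/9889107184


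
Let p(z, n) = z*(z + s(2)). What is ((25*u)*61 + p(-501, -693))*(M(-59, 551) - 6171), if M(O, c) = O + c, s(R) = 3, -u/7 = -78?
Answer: -6145518492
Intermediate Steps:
u = 546 (u = -7*(-78) = 546)
p(z, n) = z*(3 + z) (p(z, n) = z*(z + 3) = z*(3 + z))
((25*u)*61 + p(-501, -693))*(M(-59, 551) - 6171) = ((25*546)*61 - 501*(3 - 501))*((-59 + 551) - 6171) = (13650*61 - 501*(-498))*(492 - 6171) = (832650 + 249498)*(-5679) = 1082148*(-5679) = -6145518492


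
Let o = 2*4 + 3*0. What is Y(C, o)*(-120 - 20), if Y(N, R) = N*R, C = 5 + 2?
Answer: -7840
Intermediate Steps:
C = 7
o = 8 (o = 8 + 0 = 8)
Y(C, o)*(-120 - 20) = (7*8)*(-120 - 20) = 56*(-140) = -7840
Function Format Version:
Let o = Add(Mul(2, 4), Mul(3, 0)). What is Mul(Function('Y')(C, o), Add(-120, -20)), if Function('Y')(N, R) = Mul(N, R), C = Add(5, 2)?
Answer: -7840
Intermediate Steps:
C = 7
o = 8 (o = Add(8, 0) = 8)
Mul(Function('Y')(C, o), Add(-120, -20)) = Mul(Mul(7, 8), Add(-120, -20)) = Mul(56, -140) = -7840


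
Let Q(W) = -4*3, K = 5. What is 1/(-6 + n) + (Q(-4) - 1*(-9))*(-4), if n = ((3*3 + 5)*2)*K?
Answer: 1609/134 ≈ 12.007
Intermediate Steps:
n = 140 (n = ((3*3 + 5)*2)*5 = ((9 + 5)*2)*5 = (14*2)*5 = 28*5 = 140)
Q(W) = -12
1/(-6 + n) + (Q(-4) - 1*(-9))*(-4) = 1/(-6 + 140) + (-12 - 1*(-9))*(-4) = 1/134 + (-12 + 9)*(-4) = 1/134 - 3*(-4) = 1/134 + 12 = 1609/134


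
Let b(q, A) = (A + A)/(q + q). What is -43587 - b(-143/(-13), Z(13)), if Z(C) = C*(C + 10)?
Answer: -479756/11 ≈ -43614.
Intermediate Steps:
Z(C) = C*(10 + C)
b(q, A) = A/q (b(q, A) = (2*A)/((2*q)) = (2*A)*(1/(2*q)) = A/q)
-43587 - b(-143/(-13), Z(13)) = -43587 - 13*(10 + 13)/((-143/(-13))) = -43587 - 13*23/((-143*(-1/13))) = -43587 - 299/11 = -479756/11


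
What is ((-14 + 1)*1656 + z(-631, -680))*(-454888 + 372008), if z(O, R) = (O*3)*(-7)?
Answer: 685997760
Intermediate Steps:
z(O, R) = -21*O (z(O, R) = (3*O)*(-7) = -21*O)
((-14 + 1)*1656 + z(-631, -680))*(-454888 + 372008) = ((-14 + 1)*1656 - 21*(-631))*(-454888 + 372008) = (-13*1656 + 13251)*(-82880) = (-21528 + 13251)*(-82880) = -8277*(-82880) = 685997760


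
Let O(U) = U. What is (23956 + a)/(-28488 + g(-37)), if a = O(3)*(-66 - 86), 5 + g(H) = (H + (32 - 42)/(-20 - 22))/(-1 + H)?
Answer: -9376500/11368321 ≈ -0.82479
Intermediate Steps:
g(H) = -5 + (5/21 + H)/(-1 + H) (g(H) = -5 + (H + (32 - 42)/(-20 - 22))/(-1 + H) = -5 + (H - 10/(-42))/(-1 + H) = -5 + (H - 10*(-1/42))/(-1 + H) = -5 + (H + 5/21)/(-1 + H) = -5 + (5/21 + H)/(-1 + H))
a = -456 (a = 3*(-66 - 86) = 3*(-152) = -456)
(23956 + a)/(-28488 + g(-37)) = (23956 - 456)/(-28488 + 2*(55 - 42*(-37))/(21*(-1 - 37))) = 23500/(-28488 + (2/21)*(55 + 1554)/(-38)) = 23500/(-28488 + (2/21)*(-1/38)*1609) = 23500/(-28488 - 1609/399) = 23500/(-11368321/399) = 23500*(-399/11368321) = -9376500/11368321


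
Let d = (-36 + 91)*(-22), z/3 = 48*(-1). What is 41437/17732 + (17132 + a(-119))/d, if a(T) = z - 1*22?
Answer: -11395561/975260 ≈ -11.685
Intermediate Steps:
z = -144 (z = 3*(48*(-1)) = 3*(-48) = -144)
a(T) = -166 (a(T) = -144 - 1*22 = -144 - 22 = -166)
d = -1210 (d = 55*(-22) = -1210)
41437/17732 + (17132 + a(-119))/d = 41437/17732 + (17132 - 166)/(-1210) = 41437*(1/17732) + 16966*(-1/1210) = 3767/1612 - 8483/605 = -11395561/975260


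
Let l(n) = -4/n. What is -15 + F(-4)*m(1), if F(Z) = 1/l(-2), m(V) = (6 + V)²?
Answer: 19/2 ≈ 9.5000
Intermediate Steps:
F(Z) = ½ (F(Z) = 1/(-4/(-2)) = 1/(-4*(-½)) = 1/2 = ½)
-15 + F(-4)*m(1) = -15 + (6 + 1)²/2 = -15 + (½)*7² = -15 + (½)*49 = -15 + 49/2 = 19/2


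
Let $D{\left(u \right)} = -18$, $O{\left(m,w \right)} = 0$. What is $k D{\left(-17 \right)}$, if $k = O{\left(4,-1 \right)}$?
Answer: $0$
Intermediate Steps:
$k = 0$
$k D{\left(-17 \right)} = 0 \left(-18\right) = 0$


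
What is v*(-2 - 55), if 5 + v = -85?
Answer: 5130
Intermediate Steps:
v = -90 (v = -5 - 85 = -90)
v*(-2 - 55) = -90*(-2 - 55) = -90*(-57) = 5130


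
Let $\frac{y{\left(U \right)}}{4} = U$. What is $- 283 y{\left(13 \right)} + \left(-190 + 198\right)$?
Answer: $-14708$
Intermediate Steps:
$y{\left(U \right)} = 4 U$
$- 283 y{\left(13 \right)} + \left(-190 + 198\right) = - 283 \cdot 4 \cdot 13 + \left(-190 + 198\right) = \left(-283\right) 52 + 8 = -14716 + 8 = -14708$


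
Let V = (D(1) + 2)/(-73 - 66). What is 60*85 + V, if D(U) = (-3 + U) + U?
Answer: 708899/139 ≈ 5100.0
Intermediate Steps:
D(U) = -3 + 2*U
V = -1/139 (V = ((-3 + 2*1) + 2)/(-73 - 66) = ((-3 + 2) + 2)/(-139) = (-1 + 2)*(-1/139) = 1*(-1/139) = -1/139 ≈ -0.0071942)
60*85 + V = 60*85 - 1/139 = 5100 - 1/139 = 708899/139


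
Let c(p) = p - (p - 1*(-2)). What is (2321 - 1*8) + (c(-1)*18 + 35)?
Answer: 2312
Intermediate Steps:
c(p) = -2 (c(p) = p - (p + 2) = p - (2 + p) = p + (-2 - p) = -2)
(2321 - 1*8) + (c(-1)*18 + 35) = (2321 - 1*8) + (-2*18 + 35) = (2321 - 8) + (-36 + 35) = 2313 - 1 = 2312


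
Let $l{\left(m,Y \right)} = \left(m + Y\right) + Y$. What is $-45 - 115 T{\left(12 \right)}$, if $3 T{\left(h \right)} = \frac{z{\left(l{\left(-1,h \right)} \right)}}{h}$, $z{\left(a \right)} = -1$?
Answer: $- \frac{1505}{36} \approx -41.806$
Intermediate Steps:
$l{\left(m,Y \right)} = m + 2 Y$ ($l{\left(m,Y \right)} = \left(Y + m\right) + Y = m + 2 Y$)
$T{\left(h \right)} = - \frac{1}{3 h}$ ($T{\left(h \right)} = \frac{\left(-1\right) \frac{1}{h}}{3} = - \frac{1}{3 h}$)
$-45 - 115 T{\left(12 \right)} = -45 - 115 \left(- \frac{1}{3 \cdot 12}\right) = -45 - 115 \left(\left(- \frac{1}{3}\right) \frac{1}{12}\right) = -45 - - \frac{115}{36} = -45 + \frac{115}{36} = - \frac{1505}{36}$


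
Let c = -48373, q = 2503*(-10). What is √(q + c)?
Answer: I*√73403 ≈ 270.93*I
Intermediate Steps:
q = -25030
√(q + c) = √(-25030 - 48373) = √(-73403) = I*√73403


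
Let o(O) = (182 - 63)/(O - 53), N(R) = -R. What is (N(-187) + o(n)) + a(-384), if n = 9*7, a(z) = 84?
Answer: 2829/10 ≈ 282.90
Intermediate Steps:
n = 63
o(O) = 119/(-53 + O)
(N(-187) + o(n)) + a(-384) = (-1*(-187) + 119/(-53 + 63)) + 84 = (187 + 119/10) + 84 = 1989/10 + 84 = 2829/10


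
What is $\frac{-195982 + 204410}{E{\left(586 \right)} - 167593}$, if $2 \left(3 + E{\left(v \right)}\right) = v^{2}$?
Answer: $\frac{602}{293} \approx 2.0546$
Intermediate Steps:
$E{\left(v \right)} = -3 + \frac{v^{2}}{2}$
$\frac{-195982 + 204410}{E{\left(586 \right)} - 167593} = \frac{-195982 + 204410}{\left(-3 + \frac{586^{2}}{2}\right) - 167593} = \frac{8428}{\left(-3 + \frac{1}{2} \cdot 343396\right) - 167593} = \frac{8428}{\left(-3 + 171698\right) - 167593} = \frac{8428}{171695 - 167593} = \frac{8428}{4102} = 8428 \cdot \frac{1}{4102} = \frac{602}{293}$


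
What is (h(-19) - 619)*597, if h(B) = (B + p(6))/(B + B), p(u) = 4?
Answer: -14033679/38 ≈ -3.6931e+5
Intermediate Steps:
h(B) = (4 + B)/(2*B) (h(B) = (B + 4)/(B + B) = (4 + B)/((2*B)) = (4 + B)*(1/(2*B)) = (4 + B)/(2*B))
(h(-19) - 619)*597 = ((½)*(4 - 19)/(-19) - 619)*597 = ((½)*(-1/19)*(-15) - 619)*597 = (15/38 - 619)*597 = -23507/38*597 = -14033679/38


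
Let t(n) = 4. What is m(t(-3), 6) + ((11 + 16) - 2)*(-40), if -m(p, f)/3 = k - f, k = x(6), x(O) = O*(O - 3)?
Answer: -1036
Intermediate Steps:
x(O) = O*(-3 + O)
k = 18 (k = 6*(-3 + 6) = 6*3 = 18)
m(p, f) = -54 + 3*f (m(p, f) = -3*(18 - f) = -54 + 3*f)
m(t(-3), 6) + ((11 + 16) - 2)*(-40) = (-54 + 3*6) + ((11 + 16) - 2)*(-40) = (-54 + 18) + (27 - 2)*(-40) = -36 + 25*(-40) = -36 - 1000 = -1036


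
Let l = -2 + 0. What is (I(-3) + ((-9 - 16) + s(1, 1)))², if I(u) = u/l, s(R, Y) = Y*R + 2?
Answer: 1681/4 ≈ 420.25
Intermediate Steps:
s(R, Y) = 2 + R*Y (s(R, Y) = R*Y + 2 = 2 + R*Y)
l = -2
I(u) = -u/2 (I(u) = u/(-2) = u*(-½) = -u/2)
(I(-3) + ((-9 - 16) + s(1, 1)))² = (-½*(-3) + ((-9 - 16) + (2 + 1*1)))² = (3/2 + (-25 + (2 + 1)))² = (3/2 + (-25 + 3))² = (3/2 - 22)² = (-41/2)² = 1681/4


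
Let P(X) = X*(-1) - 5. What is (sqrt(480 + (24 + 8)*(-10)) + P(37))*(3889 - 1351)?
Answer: -106596 + 10152*sqrt(10) ≈ -74493.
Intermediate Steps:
P(X) = -5 - X (P(X) = -X - 5 = -5 - X)
(sqrt(480 + (24 + 8)*(-10)) + P(37))*(3889 - 1351) = (sqrt(480 + (24 + 8)*(-10)) + (-5 - 1*37))*(3889 - 1351) = (sqrt(480 + 32*(-10)) + (-5 - 37))*2538 = (sqrt(480 - 320) - 42)*2538 = (sqrt(160) - 42)*2538 = (4*sqrt(10) - 42)*2538 = (-42 + 4*sqrt(10))*2538 = -106596 + 10152*sqrt(10)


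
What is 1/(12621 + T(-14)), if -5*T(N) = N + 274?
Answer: 1/12569 ≈ 7.9561e-5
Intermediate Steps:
T(N) = -274/5 - N/5 (T(N) = -(N + 274)/5 = -(274 + N)/5 = -274/5 - N/5)
1/(12621 + T(-14)) = 1/(12621 + (-274/5 - ⅕*(-14))) = 1/(12621 + (-274/5 + 14/5)) = 1/(12621 - 52) = 1/12569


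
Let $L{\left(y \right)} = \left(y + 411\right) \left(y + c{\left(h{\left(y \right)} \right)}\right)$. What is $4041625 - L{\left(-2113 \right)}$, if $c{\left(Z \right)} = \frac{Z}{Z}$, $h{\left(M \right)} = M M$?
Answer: $447001$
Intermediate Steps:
$h{\left(M \right)} = M^{2}$
$c{\left(Z \right)} = 1$
$L{\left(y \right)} = \left(1 + y\right) \left(411 + y\right)$ ($L{\left(y \right)} = \left(y + 411\right) \left(y + 1\right) = \left(411 + y\right) \left(1 + y\right) = \left(1 + y\right) \left(411 + y\right)$)
$4041625 - L{\left(-2113 \right)} = 4041625 - \left(411 + \left(-2113\right)^{2} + 412 \left(-2113\right)\right) = 4041625 - \left(411 + 4464769 - 870556\right) = 4041625 - 3594624 = 447001$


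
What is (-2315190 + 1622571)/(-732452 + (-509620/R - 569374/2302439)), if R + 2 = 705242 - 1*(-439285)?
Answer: 365037778747903605/386031720079569446 ≈ 0.94562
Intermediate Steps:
R = 1144525 (R = -2 + (705242 - 1*(-439285)) = -2 + (705242 + 439285) = -2 + 1144527 = 1144525)
(-2315190 + 1622571)/(-732452 + (-509620/R - 569374/2302439)) = (-2315190 + 1622571)/(-732452 + (-509620/1144525 - 569374/2302439)) = -692619/(-732452 + (-509620*1/1144525 - 569374*1/2302439)) = -692619/(-732452 + (-101924/228905 - 569374/2302439)) = -692619/(-732452 - 365006348106/527039799295) = -692619/(-386031720079569446/527039799295) = -692619*(-527039799295/386031720079569446) = 365037778747903605/386031720079569446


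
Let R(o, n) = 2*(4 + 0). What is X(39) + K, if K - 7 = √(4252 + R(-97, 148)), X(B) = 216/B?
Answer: 163/13 + 2*√1065 ≈ 77.807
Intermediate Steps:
R(o, n) = 8 (R(o, n) = 2*4 = 8)
K = 7 + 2*√1065 (K = 7 + √(4252 + 8) = 7 + √4260 = 7 + 2*√1065 ≈ 72.269)
X(39) + K = 216/39 + (7 + 2*√1065) = 216*(1/39) + (7 + 2*√1065) = 72/13 + (7 + 2*√1065) = 163/13 + 2*√1065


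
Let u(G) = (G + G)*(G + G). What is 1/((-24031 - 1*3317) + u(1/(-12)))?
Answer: -36/984527 ≈ -3.6566e-5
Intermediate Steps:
u(G) = 4*G**2 (u(G) = (2*G)*(2*G) = 4*G**2)
1/((-24031 - 1*3317) + u(1/(-12))) = 1/((-24031 - 1*3317) + 4*(1/(-12))**2) = 1/((-24031 - 3317) + 4*(-1/12)**2) = 1/(-27348 + 4*(1/144)) = 1/(-27348 + 1/36) = 1/(-984527/36) = -36/984527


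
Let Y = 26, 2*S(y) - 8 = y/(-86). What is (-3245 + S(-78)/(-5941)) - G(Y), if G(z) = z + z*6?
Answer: -1750943785/510926 ≈ -3427.0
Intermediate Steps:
S(y) = 4 - y/172 (S(y) = 4 + (y/(-86))/2 = 4 + (y*(-1/86))/2 = 4 + (-y/86)/2 = 4 - y/172)
G(z) = 7*z (G(z) = z + 6*z = 7*z)
(-3245 + S(-78)/(-5941)) - G(Y) = (-3245 + (4 - 1/172*(-78))/(-5941)) - 7*26 = (-3245 + (4 + 39/86)*(-1/5941)) - 1*182 = (-3245 + (383/86)*(-1/5941)) - 182 = (-3245 - 383/510926) - 182 = -1657955253/510926 - 182 = -1750943785/510926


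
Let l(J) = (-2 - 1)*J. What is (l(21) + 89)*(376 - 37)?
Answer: 8814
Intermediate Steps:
l(J) = -3*J
(l(21) + 89)*(376 - 37) = (-3*21 + 89)*(376 - 37) = (-63 + 89)*339 = 26*339 = 8814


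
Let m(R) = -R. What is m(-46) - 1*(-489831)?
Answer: 489877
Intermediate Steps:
m(-46) - 1*(-489831) = -1*(-46) - 1*(-489831) = 46 + 489831 = 489877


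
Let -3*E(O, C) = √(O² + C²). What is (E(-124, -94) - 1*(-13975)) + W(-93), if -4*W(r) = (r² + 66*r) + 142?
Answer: 53247/4 - 2*√6053/3 ≈ 13260.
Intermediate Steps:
W(r) = -71/2 - 33*r/2 - r²/4 (W(r) = -((r² + 66*r) + 142)/4 = -(142 + r² + 66*r)/4 = -71/2 - 33*r/2 - r²/4)
E(O, C) = -√(C² + O²)/3 (E(O, C) = -√(O² + C²)/3 = -√(C² + O²)/3)
(E(-124, -94) - 1*(-13975)) + W(-93) = (-√((-94)² + (-124)²)/3 - 1*(-13975)) + (-71/2 - 33/2*(-93) - ¼*(-93)²) = (-√(8836 + 15376)/3 + 13975) + (-71/2 + 3069/2 - ¼*8649) = (-2*√6053/3 + 13975) + (-71/2 + 3069/2 - 8649/4) = (-2*√6053/3 + 13975) - 2653/4 = (13975 - 2*√6053/3) - 2653/4 = 53247/4 - 2*√6053/3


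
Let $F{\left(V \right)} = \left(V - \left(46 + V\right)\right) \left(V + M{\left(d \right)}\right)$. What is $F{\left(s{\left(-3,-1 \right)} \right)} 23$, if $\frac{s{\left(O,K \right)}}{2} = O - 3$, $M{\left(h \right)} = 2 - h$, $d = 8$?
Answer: $19044$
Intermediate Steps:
$s{\left(O,K \right)} = -6 + 2 O$ ($s{\left(O,K \right)} = 2 \left(O - 3\right) = 2 \left(-3 + O\right) = -6 + 2 O$)
$F{\left(V \right)} = 276 - 46 V$ ($F{\left(V \right)} = \left(V - \left(46 + V\right)\right) \left(V + \left(2 - 8\right)\right) = - 46 \left(V + \left(2 - 8\right)\right) = - 46 \left(V - 6\right) = - 46 \left(-6 + V\right) = 276 - 46 V$)
$F{\left(s{\left(-3,-1 \right)} \right)} 23 = \left(276 - 46 \left(-6 + 2 \left(-3\right)\right)\right) 23 = \left(276 - 46 \left(-6 - 6\right)\right) 23 = \left(276 - -552\right) 23 = \left(276 + 552\right) 23 = 828 \cdot 23 = 19044$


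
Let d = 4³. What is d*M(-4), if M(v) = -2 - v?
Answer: 128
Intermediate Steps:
d = 64
d*M(-4) = 64*(-2 - 1*(-4)) = 64*(-2 + 4) = 64*2 = 128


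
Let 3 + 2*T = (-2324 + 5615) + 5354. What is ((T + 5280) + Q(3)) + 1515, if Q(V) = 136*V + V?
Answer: 11527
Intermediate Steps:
Q(V) = 137*V
T = 4321 (T = -3/2 + ((-2324 + 5615) + 5354)/2 = -3/2 + (3291 + 5354)/2 = -3/2 + (½)*8645 = -3/2 + 8645/2 = 4321)
((T + 5280) + Q(3)) + 1515 = ((4321 + 5280) + 137*3) + 1515 = (9601 + 411) + 1515 = 10012 + 1515 = 11527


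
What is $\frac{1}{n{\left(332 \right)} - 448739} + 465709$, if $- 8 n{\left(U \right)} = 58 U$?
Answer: $\frac{210102752513}{451146} \approx 4.6571 \cdot 10^{5}$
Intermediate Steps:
$n{\left(U \right)} = - \frac{29 U}{4}$ ($n{\left(U \right)} = - \frac{58 U}{8} = - \frac{29 U}{4}$)
$\frac{1}{n{\left(332 \right)} - 448739} + 465709 = \frac{1}{\left(- \frac{29}{4}\right) 332 - 448739} + 465709 = \frac{1}{-2407 - 448739} + 465709 = \frac{1}{-451146} + 465709 = - \frac{1}{451146} + 465709 = \frac{210102752513}{451146}$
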